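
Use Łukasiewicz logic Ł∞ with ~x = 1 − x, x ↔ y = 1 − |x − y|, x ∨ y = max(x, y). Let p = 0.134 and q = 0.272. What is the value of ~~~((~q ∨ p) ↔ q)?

0.456

~q = 1 − 0.272 = 0.728
~q ∨ p = max(0.728, 0.134) = 0.728
(~q ∨ p) ↔ q = 1 − |0.728 − 0.272| = 1 − 0.456 = 0.544
~((~q ∨ p) ↔ q) = 1 − 0.544 = 0.456
~~((~q ∨ p) ↔ q) = 1 − 0.456 = 0.544
~~~((~q ∨ p) ↔ q) = 1 − 0.544 = 0.456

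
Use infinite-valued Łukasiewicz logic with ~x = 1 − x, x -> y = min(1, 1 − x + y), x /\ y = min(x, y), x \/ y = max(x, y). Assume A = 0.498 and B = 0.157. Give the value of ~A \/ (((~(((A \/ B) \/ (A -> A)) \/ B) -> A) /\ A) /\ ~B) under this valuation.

~A = 1 − 0.498 = 0.502
A \/ B = max(0.498, 0.157) = 0.498
A -> A = min(1, 1 − 0.498 + 0.498) = min(1, 1.000) = 1.000
(A \/ B) \/ (A -> A) = max(0.498, 1.000) = 1.000
((A \/ B) \/ (A -> A)) \/ B = max(1.000, 0.157) = 1.000
~(((A \/ B) \/ (A -> A)) \/ B) = 1 − 1.000 = 0.000
~(((A \/ B) \/ (A -> A)) \/ B) -> A = min(1, 1 − 0.000 + 0.498) = min(1, 1.498) = 1.000
(~(((A \/ B) \/ (A -> A)) \/ B) -> A) /\ A = min(1.000, 0.498) = 0.498
~B = 1 − 0.157 = 0.843
((~(((A \/ B) \/ (A -> A)) \/ B) -> A) /\ A) /\ ~B = min(0.498, 0.843) = 0.498
~A \/ (((~(((A \/ B) \/ (A -> A)) \/ B) -> A) /\ A) /\ ~B) = max(0.502, 0.498) = 0.502

0.502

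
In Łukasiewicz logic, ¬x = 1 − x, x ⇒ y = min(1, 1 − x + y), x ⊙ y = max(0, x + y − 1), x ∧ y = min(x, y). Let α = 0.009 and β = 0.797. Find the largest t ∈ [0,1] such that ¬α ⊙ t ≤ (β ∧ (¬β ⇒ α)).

0.806

¬α = 1 − 0.009 = 0.991
So the left factor is ¬α = 0.991.
¬β = 1 − 0.797 = 0.203
¬β ⇒ α = min(1, 1 − 0.203 + 0.009) = min(1, 0.806) = 0.806
β ∧ (¬β ⇒ α) = min(0.797, 0.806) = 0.797
So the right-hand bound is β ∧ (¬β ⇒ α) = 0.797.
The residuum of the Łukasiewicz t-norm gives the supremum: min(1, 1 − 0.991 + 0.797).
1 − 0.991 + 0.797 = 0.806, so t = min(1, 0.806) = 0.806.
Check: 0.991 ⊙ 0.806 = max(0, 0.797) = 0.797 ≤ 0.797.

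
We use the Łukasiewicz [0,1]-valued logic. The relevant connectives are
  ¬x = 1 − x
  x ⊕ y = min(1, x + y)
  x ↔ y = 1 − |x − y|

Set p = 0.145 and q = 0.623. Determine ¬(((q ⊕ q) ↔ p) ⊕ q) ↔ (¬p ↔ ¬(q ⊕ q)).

q ⊕ q = min(1, 0.623 + 0.623) = min(1, 1.246) = 1.000
(q ⊕ q) ↔ p = 1 − |1.000 − 0.145| = 1 − 0.855 = 0.145
((q ⊕ q) ↔ p) ⊕ q = min(1, 0.145 + 0.623) = min(1, 0.768) = 0.768
¬(((q ⊕ q) ↔ p) ⊕ q) = 1 − 0.768 = 0.232
¬p = 1 − 0.145 = 0.855
¬(q ⊕ q) = 1 − 1.000 = 0.000
¬p ↔ ¬(q ⊕ q) = 1 − |0.855 − 0.000| = 1 − 0.855 = 0.145
¬(((q ⊕ q) ↔ p) ⊕ q) ↔ (¬p ↔ ¬(q ⊕ q)) = 1 − |0.232 − 0.145| = 1 − 0.087 = 0.913

0.913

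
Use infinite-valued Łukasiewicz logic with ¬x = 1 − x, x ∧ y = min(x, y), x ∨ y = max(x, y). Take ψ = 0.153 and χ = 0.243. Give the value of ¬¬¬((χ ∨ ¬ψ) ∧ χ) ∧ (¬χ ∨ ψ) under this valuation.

0.757

¬ψ = 1 − 0.153 = 0.847
χ ∨ ¬ψ = max(0.243, 0.847) = 0.847
(χ ∨ ¬ψ) ∧ χ = min(0.847, 0.243) = 0.243
¬((χ ∨ ¬ψ) ∧ χ) = 1 − 0.243 = 0.757
¬¬((χ ∨ ¬ψ) ∧ χ) = 1 − 0.757 = 0.243
¬¬¬((χ ∨ ¬ψ) ∧ χ) = 1 − 0.243 = 0.757
¬χ = 1 − 0.243 = 0.757
¬χ ∨ ψ = max(0.757, 0.153) = 0.757
¬¬¬((χ ∨ ¬ψ) ∧ χ) ∧ (¬χ ∨ ψ) = min(0.757, 0.757) = 0.757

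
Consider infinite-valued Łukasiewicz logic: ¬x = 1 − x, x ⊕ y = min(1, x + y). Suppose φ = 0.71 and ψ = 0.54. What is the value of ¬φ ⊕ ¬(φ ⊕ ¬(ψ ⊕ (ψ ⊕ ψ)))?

0.58

¬φ = 1 − 0.71 = 0.29
ψ ⊕ ψ = min(1, 0.54 + 0.54) = min(1, 1.08) = 1.00
ψ ⊕ (ψ ⊕ ψ) = min(1, 0.54 + 1.00) = min(1, 1.54) = 1.00
¬(ψ ⊕ (ψ ⊕ ψ)) = 1 − 1.00 = 0.00
φ ⊕ ¬(ψ ⊕ (ψ ⊕ ψ)) = min(1, 0.71 + 0.00) = min(1, 0.71) = 0.71
¬(φ ⊕ ¬(ψ ⊕ (ψ ⊕ ψ))) = 1 − 0.71 = 0.29
¬φ ⊕ ¬(φ ⊕ ¬(ψ ⊕ (ψ ⊕ ψ))) = min(1, 0.29 + 0.29) = min(1, 0.58) = 0.58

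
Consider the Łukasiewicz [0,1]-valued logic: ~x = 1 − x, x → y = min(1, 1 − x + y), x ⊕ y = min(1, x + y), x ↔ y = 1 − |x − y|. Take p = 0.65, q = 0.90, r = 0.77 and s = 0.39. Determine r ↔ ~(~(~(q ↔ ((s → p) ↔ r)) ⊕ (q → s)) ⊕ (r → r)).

0.23

s → p = min(1, 1 − 0.39 + 0.65) = min(1, 1.26) = 1.00
(s → p) ↔ r = 1 − |1.00 − 0.77| = 1 − 0.23 = 0.77
q ↔ ((s → p) ↔ r) = 1 − |0.90 − 0.77| = 1 − 0.13 = 0.87
~(q ↔ ((s → p) ↔ r)) = 1 − 0.87 = 0.13
q → s = min(1, 1 − 0.90 + 0.39) = min(1, 0.49) = 0.49
~(q ↔ ((s → p) ↔ r)) ⊕ (q → s) = min(1, 0.13 + 0.49) = min(1, 0.62) = 0.62
~(~(q ↔ ((s → p) ↔ r)) ⊕ (q → s)) = 1 − 0.62 = 0.38
r → r = min(1, 1 − 0.77 + 0.77) = min(1, 1.00) = 1.00
~(~(q ↔ ((s → p) ↔ r)) ⊕ (q → s)) ⊕ (r → r) = min(1, 0.38 + 1.00) = min(1, 1.38) = 1.00
~(~(~(q ↔ ((s → p) ↔ r)) ⊕ (q → s)) ⊕ (r → r)) = 1 − 1.00 = 0.00
r ↔ ~(~(~(q ↔ ((s → p) ↔ r)) ⊕ (q → s)) ⊕ (r → r)) = 1 − |0.77 − 0.00| = 1 − 0.77 = 0.23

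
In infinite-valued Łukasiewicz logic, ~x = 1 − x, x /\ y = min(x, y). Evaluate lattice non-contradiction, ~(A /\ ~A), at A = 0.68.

~A = 1 − 0.68 = 0.32
A /\ ~A = min(0.68, 0.32) = 0.32
~(A /\ ~A) = 1 − 0.32 = 0.68
(The value 0.68 < 1 shows this instance is not satisfied; not a Ł∞-tautology — its value is 1 − min(a, 1−a).)

0.68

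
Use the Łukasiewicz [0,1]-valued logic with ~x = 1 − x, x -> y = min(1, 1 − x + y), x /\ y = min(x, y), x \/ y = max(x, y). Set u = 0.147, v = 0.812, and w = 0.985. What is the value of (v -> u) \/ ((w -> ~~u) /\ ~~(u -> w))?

0.335

v -> u = min(1, 1 − 0.812 + 0.147) = min(1, 0.335) = 0.335
~u = 1 − 0.147 = 0.853
~~u = 1 − 0.853 = 0.147
w -> ~~u = min(1, 1 − 0.985 + 0.147) = min(1, 0.162) = 0.162
u -> w = min(1, 1 − 0.147 + 0.985) = min(1, 1.838) = 1.000
~(u -> w) = 1 − 1.000 = 0.000
~~(u -> w) = 1 − 0.000 = 1.000
(w -> ~~u) /\ ~~(u -> w) = min(0.162, 1.000) = 0.162
(v -> u) \/ ((w -> ~~u) /\ ~~(u -> w)) = max(0.335, 0.162) = 0.335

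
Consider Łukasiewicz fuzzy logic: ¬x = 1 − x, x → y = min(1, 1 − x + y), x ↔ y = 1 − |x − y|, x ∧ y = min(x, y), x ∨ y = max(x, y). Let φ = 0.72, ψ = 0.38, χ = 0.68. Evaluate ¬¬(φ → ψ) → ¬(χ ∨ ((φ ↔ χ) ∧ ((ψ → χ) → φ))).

φ → ψ = min(1, 1 − 0.72 + 0.38) = min(1, 0.66) = 0.66
¬(φ → ψ) = 1 − 0.66 = 0.34
¬¬(φ → ψ) = 1 − 0.34 = 0.66
φ ↔ χ = 1 − |0.72 − 0.68| = 1 − 0.04 = 0.96
ψ → χ = min(1, 1 − 0.38 + 0.68) = min(1, 1.30) = 1.00
(ψ → χ) → φ = min(1, 1 − 1.00 + 0.72) = min(1, 0.72) = 0.72
(φ ↔ χ) ∧ ((ψ → χ) → φ) = min(0.96, 0.72) = 0.72
χ ∨ ((φ ↔ χ) ∧ ((ψ → χ) → φ)) = max(0.68, 0.72) = 0.72
¬(χ ∨ ((φ ↔ χ) ∧ ((ψ → χ) → φ))) = 1 − 0.72 = 0.28
¬¬(φ → ψ) → ¬(χ ∨ ((φ ↔ χ) ∧ ((ψ → χ) → φ))) = min(1, 1 − 0.66 + 0.28) = min(1, 0.62) = 0.62

0.62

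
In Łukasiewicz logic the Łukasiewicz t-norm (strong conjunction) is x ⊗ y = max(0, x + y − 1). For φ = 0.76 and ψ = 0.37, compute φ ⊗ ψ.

0.13

φ ⊗ ψ = max(0, 0.76 + 0.37 − 1) = max(0, 0.13) = 0.13
For comparison, the Gödel (minimum) t-norm min(x, y) would give 0.37.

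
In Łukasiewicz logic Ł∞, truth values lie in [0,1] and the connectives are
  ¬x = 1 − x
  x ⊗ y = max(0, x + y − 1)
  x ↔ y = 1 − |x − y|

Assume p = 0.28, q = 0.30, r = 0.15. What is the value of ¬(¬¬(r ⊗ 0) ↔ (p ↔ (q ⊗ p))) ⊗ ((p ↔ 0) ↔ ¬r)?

r ⊗ 0 = max(0, 0.15 + 0.00 − 1) = max(0, -0.85) = 0.00
¬(r ⊗ 0) = 1 − 0.00 = 1.00
¬¬(r ⊗ 0) = 1 − 1.00 = 0.00
q ⊗ p = max(0, 0.30 + 0.28 − 1) = max(0, -0.42) = 0.00
p ↔ (q ⊗ p) = 1 − |0.28 − 0.00| = 1 − 0.28 = 0.72
¬¬(r ⊗ 0) ↔ (p ↔ (q ⊗ p)) = 1 − |0.00 − 0.72| = 1 − 0.72 = 0.28
¬(¬¬(r ⊗ 0) ↔ (p ↔ (q ⊗ p))) = 1 − 0.28 = 0.72
p ↔ 0 = 1 − |0.28 − 0.00| = 1 − 0.28 = 0.72
¬r = 1 − 0.15 = 0.85
(p ↔ 0) ↔ ¬r = 1 − |0.72 − 0.85| = 1 − 0.13 = 0.87
¬(¬¬(r ⊗ 0) ↔ (p ↔ (q ⊗ p))) ⊗ ((p ↔ 0) ↔ ¬r) = max(0, 0.72 + 0.87 − 1) = max(0, 0.59) = 0.59

0.59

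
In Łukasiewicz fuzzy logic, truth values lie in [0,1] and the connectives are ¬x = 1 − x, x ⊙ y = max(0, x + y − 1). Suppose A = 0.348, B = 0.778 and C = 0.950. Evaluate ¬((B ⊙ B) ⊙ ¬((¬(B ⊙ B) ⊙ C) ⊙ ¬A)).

0.490

B ⊙ B = max(0, 0.778 + 0.778 − 1) = max(0, 0.556) = 0.556
¬(B ⊙ B) = 1 − 0.556 = 0.444
¬(B ⊙ B) ⊙ C = max(0, 0.444 + 0.950 − 1) = max(0, 0.394) = 0.394
¬A = 1 − 0.348 = 0.652
(¬(B ⊙ B) ⊙ C) ⊙ ¬A = max(0, 0.394 + 0.652 − 1) = max(0, 0.046) = 0.046
¬((¬(B ⊙ B) ⊙ C) ⊙ ¬A) = 1 − 0.046 = 0.954
(B ⊙ B) ⊙ ¬((¬(B ⊙ B) ⊙ C) ⊙ ¬A) = max(0, 0.556 + 0.954 − 1) = max(0, 0.510) = 0.510
¬((B ⊙ B) ⊙ ¬((¬(B ⊙ B) ⊙ C) ⊙ ¬A)) = 1 − 0.510 = 0.490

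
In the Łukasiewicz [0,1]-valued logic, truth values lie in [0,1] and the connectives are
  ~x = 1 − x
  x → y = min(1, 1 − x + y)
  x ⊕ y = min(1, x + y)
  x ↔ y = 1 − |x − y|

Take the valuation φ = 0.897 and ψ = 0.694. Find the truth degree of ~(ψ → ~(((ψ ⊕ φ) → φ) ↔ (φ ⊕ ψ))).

ψ ⊕ φ = min(1, 0.694 + 0.897) = min(1, 1.591) = 1.000
(ψ ⊕ φ) → φ = min(1, 1 − 1.000 + 0.897) = min(1, 0.897) = 0.897
φ ⊕ ψ = min(1, 0.897 + 0.694) = min(1, 1.591) = 1.000
((ψ ⊕ φ) → φ) ↔ (φ ⊕ ψ) = 1 − |0.897 − 1.000| = 1 − 0.103 = 0.897
~(((ψ ⊕ φ) → φ) ↔ (φ ⊕ ψ)) = 1 − 0.897 = 0.103
ψ → ~(((ψ ⊕ φ) → φ) ↔ (φ ⊕ ψ)) = min(1, 1 − 0.694 + 0.103) = min(1, 0.409) = 0.409
~(ψ → ~(((ψ ⊕ φ) → φ) ↔ (φ ⊕ ψ))) = 1 − 0.409 = 0.591

0.591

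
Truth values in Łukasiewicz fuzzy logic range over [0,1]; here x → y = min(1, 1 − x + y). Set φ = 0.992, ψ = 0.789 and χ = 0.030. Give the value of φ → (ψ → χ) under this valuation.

ψ → χ = min(1, 1 − 0.789 + 0.030) = min(1, 0.241) = 0.241
φ → (ψ → χ) = min(1, 1 − 0.992 + 0.241) = min(1, 0.249) = 0.249

0.249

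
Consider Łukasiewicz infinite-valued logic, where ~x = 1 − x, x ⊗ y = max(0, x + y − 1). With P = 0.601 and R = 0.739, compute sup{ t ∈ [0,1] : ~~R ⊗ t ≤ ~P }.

~R = 1 − 0.739 = 0.261
~~R = 1 − 0.261 = 0.739
So the left factor is ~~R = 0.739.
~P = 1 − 0.601 = 0.399
So the right-hand bound is ~P = 0.399.
The residuum of the Łukasiewicz t-norm gives the supremum: min(1, 1 − 0.739 + 0.399).
1 − 0.739 + 0.399 = 0.660, so t = min(1, 0.660) = 0.660.
Check: 0.739 ⊗ 0.660 = max(0, 0.399) = 0.399 ≤ 0.399.

0.660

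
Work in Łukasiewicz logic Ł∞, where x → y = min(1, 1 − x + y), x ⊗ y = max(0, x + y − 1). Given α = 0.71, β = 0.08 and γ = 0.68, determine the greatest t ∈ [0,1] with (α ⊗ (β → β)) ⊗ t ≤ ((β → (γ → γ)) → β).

β → β = min(1, 1 − 0.08 + 0.08) = min(1, 1.00) = 1.00
α ⊗ (β → β) = max(0, 0.71 + 1.00 − 1) = max(0, 0.71) = 0.71
So the left factor is α ⊗ (β → β) = 0.71.
γ → γ = min(1, 1 − 0.68 + 0.68) = min(1, 1.00) = 1.00
β → (γ → γ) = min(1, 1 − 0.08 + 1.00) = min(1, 1.92) = 1.00
(β → (γ → γ)) → β = min(1, 1 − 1.00 + 0.08) = min(1, 0.08) = 0.08
So the right-hand bound is (β → (γ → γ)) → β = 0.08.
The residuum of the Łukasiewicz t-norm gives the supremum: min(1, 1 − 0.71 + 0.08).
1 − 0.71 + 0.08 = 0.37, so t = min(1, 0.37) = 0.37.
Check: 0.71 ⊗ 0.37 = max(0, 0.08) = 0.08 ≤ 0.08.

0.37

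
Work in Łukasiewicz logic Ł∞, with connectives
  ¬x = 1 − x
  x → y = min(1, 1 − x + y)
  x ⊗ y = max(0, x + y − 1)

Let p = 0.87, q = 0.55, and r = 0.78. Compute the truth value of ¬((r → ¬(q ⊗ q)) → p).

q ⊗ q = max(0, 0.55 + 0.55 − 1) = max(0, 0.10) = 0.10
¬(q ⊗ q) = 1 − 0.10 = 0.90
r → ¬(q ⊗ q) = min(1, 1 − 0.78 + 0.90) = min(1, 1.12) = 1.00
(r → ¬(q ⊗ q)) → p = min(1, 1 − 1.00 + 0.87) = min(1, 0.87) = 0.87
¬((r → ¬(q ⊗ q)) → p) = 1 − 0.87 = 0.13

0.13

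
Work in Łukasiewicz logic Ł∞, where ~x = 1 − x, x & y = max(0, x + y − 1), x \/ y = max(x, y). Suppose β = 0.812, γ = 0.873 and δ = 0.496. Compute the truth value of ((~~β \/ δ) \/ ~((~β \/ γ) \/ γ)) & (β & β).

~β = 1 − 0.812 = 0.188
~~β = 1 − 0.188 = 0.812
~~β \/ δ = max(0.812, 0.496) = 0.812
~β \/ γ = max(0.188, 0.873) = 0.873
(~β \/ γ) \/ γ = max(0.873, 0.873) = 0.873
~((~β \/ γ) \/ γ) = 1 − 0.873 = 0.127
(~~β \/ δ) \/ ~((~β \/ γ) \/ γ) = max(0.812, 0.127) = 0.812
β & β = max(0, 0.812 + 0.812 − 1) = max(0, 0.624) = 0.624
((~~β \/ δ) \/ ~((~β \/ γ) \/ γ)) & (β & β) = max(0, 0.812 + 0.624 − 1) = max(0, 0.436) = 0.436

0.436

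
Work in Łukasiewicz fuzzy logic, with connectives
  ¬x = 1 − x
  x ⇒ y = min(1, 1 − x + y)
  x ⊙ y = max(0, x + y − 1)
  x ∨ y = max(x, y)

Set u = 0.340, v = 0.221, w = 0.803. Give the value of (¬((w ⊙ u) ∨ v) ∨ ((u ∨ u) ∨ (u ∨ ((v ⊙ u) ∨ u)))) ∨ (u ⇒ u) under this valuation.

w ⊙ u = max(0, 0.803 + 0.340 − 1) = max(0, 0.143) = 0.143
(w ⊙ u) ∨ v = max(0.143, 0.221) = 0.221
¬((w ⊙ u) ∨ v) = 1 − 0.221 = 0.779
u ∨ u = max(0.340, 0.340) = 0.340
v ⊙ u = max(0, 0.221 + 0.340 − 1) = max(0, -0.439) = 0.000
(v ⊙ u) ∨ u = max(0.000, 0.340) = 0.340
u ∨ ((v ⊙ u) ∨ u) = max(0.340, 0.340) = 0.340
(u ∨ u) ∨ (u ∨ ((v ⊙ u) ∨ u)) = max(0.340, 0.340) = 0.340
¬((w ⊙ u) ∨ v) ∨ ((u ∨ u) ∨ (u ∨ ((v ⊙ u) ∨ u))) = max(0.779, 0.340) = 0.779
u ⇒ u = min(1, 1 − 0.340 + 0.340) = min(1, 1.000) = 1.000
(¬((w ⊙ u) ∨ v) ∨ ((u ∨ u) ∨ (u ∨ ((v ⊙ u) ∨ u)))) ∨ (u ⇒ u) = max(0.779, 1.000) = 1.000

1.000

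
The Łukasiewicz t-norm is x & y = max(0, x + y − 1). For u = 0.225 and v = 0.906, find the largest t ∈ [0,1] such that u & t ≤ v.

The residuum of the Łukasiewicz t-norm gives the supremum: min(1, 1 − 0.225 + 0.906).
1 − 0.225 + 0.906 = 1.681, so t = min(1, 1.681) = 1.000.
Check: 0.225 & 1.000 = max(0, 0.225) = 0.225 ≤ 0.906.

1.000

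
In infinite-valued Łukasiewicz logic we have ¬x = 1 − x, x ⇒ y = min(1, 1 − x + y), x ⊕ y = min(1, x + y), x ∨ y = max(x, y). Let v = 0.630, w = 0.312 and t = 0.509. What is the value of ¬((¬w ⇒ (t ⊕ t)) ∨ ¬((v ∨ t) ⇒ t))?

0.000

¬w = 1 − 0.312 = 0.688
t ⊕ t = min(1, 0.509 + 0.509) = min(1, 1.018) = 1.000
¬w ⇒ (t ⊕ t) = min(1, 1 − 0.688 + 1.000) = min(1, 1.312) = 1.000
v ∨ t = max(0.630, 0.509) = 0.630
(v ∨ t) ⇒ t = min(1, 1 − 0.630 + 0.509) = min(1, 0.879) = 0.879
¬((v ∨ t) ⇒ t) = 1 − 0.879 = 0.121
(¬w ⇒ (t ⊕ t)) ∨ ¬((v ∨ t) ⇒ t) = max(1.000, 0.121) = 1.000
¬((¬w ⇒ (t ⊕ t)) ∨ ¬((v ∨ t) ⇒ t)) = 1 − 1.000 = 0.000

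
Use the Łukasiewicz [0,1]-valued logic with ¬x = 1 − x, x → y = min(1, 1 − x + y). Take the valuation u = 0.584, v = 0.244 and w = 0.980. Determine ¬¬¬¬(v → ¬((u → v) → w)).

u → v = min(1, 1 − 0.584 + 0.244) = min(1, 0.660) = 0.660
(u → v) → w = min(1, 1 − 0.660 + 0.980) = min(1, 1.320) = 1.000
¬((u → v) → w) = 1 − 1.000 = 0.000
v → ¬((u → v) → w) = min(1, 1 − 0.244 + 0.000) = min(1, 0.756) = 0.756
¬(v → ¬((u → v) → w)) = 1 − 0.756 = 0.244
¬¬(v → ¬((u → v) → w)) = 1 − 0.244 = 0.756
¬¬¬(v → ¬((u → v) → w)) = 1 − 0.756 = 0.244
¬¬¬¬(v → ¬((u → v) → w)) = 1 − 0.244 = 0.756

0.756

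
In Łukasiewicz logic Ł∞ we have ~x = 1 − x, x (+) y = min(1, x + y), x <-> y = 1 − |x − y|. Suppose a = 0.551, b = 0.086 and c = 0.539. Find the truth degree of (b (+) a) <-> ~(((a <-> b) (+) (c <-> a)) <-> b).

0.723

b (+) a = min(1, 0.086 + 0.551) = min(1, 0.637) = 0.637
a <-> b = 1 − |0.551 − 0.086| = 1 − 0.465 = 0.535
c <-> a = 1 − |0.539 − 0.551| = 1 − 0.012 = 0.988
(a <-> b) (+) (c <-> a) = min(1, 0.535 + 0.988) = min(1, 1.523) = 1.000
((a <-> b) (+) (c <-> a)) <-> b = 1 − |1.000 − 0.086| = 1 − 0.914 = 0.086
~(((a <-> b) (+) (c <-> a)) <-> b) = 1 − 0.086 = 0.914
(b (+) a) <-> ~(((a <-> b) (+) (c <-> a)) <-> b) = 1 − |0.637 − 0.914| = 1 − 0.277 = 0.723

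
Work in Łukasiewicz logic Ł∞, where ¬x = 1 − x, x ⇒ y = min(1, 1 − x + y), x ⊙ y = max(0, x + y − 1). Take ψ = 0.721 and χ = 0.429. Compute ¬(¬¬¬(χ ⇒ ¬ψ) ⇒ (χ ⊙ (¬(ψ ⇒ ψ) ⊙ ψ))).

¬ψ = 1 − 0.721 = 0.279
χ ⇒ ¬ψ = min(1, 1 − 0.429 + 0.279) = min(1, 0.850) = 0.850
¬(χ ⇒ ¬ψ) = 1 − 0.850 = 0.150
¬¬(χ ⇒ ¬ψ) = 1 − 0.150 = 0.850
¬¬¬(χ ⇒ ¬ψ) = 1 − 0.850 = 0.150
ψ ⇒ ψ = min(1, 1 − 0.721 + 0.721) = min(1, 1.000) = 1.000
¬(ψ ⇒ ψ) = 1 − 1.000 = 0.000
¬(ψ ⇒ ψ) ⊙ ψ = max(0, 0.000 + 0.721 − 1) = max(0, -0.279) = 0.000
χ ⊙ (¬(ψ ⇒ ψ) ⊙ ψ) = max(0, 0.429 + 0.000 − 1) = max(0, -0.571) = 0.000
¬¬¬(χ ⇒ ¬ψ) ⇒ (χ ⊙ (¬(ψ ⇒ ψ) ⊙ ψ)) = min(1, 1 − 0.150 + 0.000) = min(1, 0.850) = 0.850
¬(¬¬¬(χ ⇒ ¬ψ) ⇒ (χ ⊙ (¬(ψ ⇒ ψ) ⊙ ψ))) = 1 − 0.850 = 0.150

0.150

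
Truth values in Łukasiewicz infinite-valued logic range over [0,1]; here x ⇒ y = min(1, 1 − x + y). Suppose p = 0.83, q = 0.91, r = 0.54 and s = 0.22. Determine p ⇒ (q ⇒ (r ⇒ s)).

0.94

r ⇒ s = min(1, 1 − 0.54 + 0.22) = min(1, 0.68) = 0.68
q ⇒ (r ⇒ s) = min(1, 1 − 0.91 + 0.68) = min(1, 0.77) = 0.77
p ⇒ (q ⇒ (r ⇒ s)) = min(1, 1 − 0.83 + 0.77) = min(1, 0.94) = 0.94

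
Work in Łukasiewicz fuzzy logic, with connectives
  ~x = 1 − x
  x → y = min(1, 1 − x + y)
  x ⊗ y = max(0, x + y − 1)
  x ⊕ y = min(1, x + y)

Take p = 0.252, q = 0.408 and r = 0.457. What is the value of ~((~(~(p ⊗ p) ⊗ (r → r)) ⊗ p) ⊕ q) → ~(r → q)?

p ⊗ p = max(0, 0.252 + 0.252 − 1) = max(0, -0.496) = 0.000
~(p ⊗ p) = 1 − 0.000 = 1.000
r → r = min(1, 1 − 0.457 + 0.457) = min(1, 1.000) = 1.000
~(p ⊗ p) ⊗ (r → r) = max(0, 1.000 + 1.000 − 1) = max(0, 1.000) = 1.000
~(~(p ⊗ p) ⊗ (r → r)) = 1 − 1.000 = 0.000
~(~(p ⊗ p) ⊗ (r → r)) ⊗ p = max(0, 0.000 + 0.252 − 1) = max(0, -0.748) = 0.000
(~(~(p ⊗ p) ⊗ (r → r)) ⊗ p) ⊕ q = min(1, 0.000 + 0.408) = min(1, 0.408) = 0.408
~((~(~(p ⊗ p) ⊗ (r → r)) ⊗ p) ⊕ q) = 1 − 0.408 = 0.592
r → q = min(1, 1 − 0.457 + 0.408) = min(1, 0.951) = 0.951
~(r → q) = 1 − 0.951 = 0.049
~((~(~(p ⊗ p) ⊗ (r → r)) ⊗ p) ⊕ q) → ~(r → q) = min(1, 1 − 0.592 + 0.049) = min(1, 0.457) = 0.457

0.457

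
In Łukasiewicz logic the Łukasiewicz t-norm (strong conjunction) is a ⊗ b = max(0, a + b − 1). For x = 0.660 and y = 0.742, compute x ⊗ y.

x ⊗ y = max(0, 0.660 + 0.742 − 1) = max(0, 0.402) = 0.402
For comparison, the Gödel (minimum) t-norm min(a, b) would give 0.660.

0.402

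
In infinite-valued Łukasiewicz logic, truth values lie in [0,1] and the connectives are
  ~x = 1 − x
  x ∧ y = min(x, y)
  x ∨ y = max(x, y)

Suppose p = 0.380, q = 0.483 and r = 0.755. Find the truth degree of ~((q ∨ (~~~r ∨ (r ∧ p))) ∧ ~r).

0.755

~r = 1 − 0.755 = 0.245
~~r = 1 − 0.245 = 0.755
~~~r = 1 − 0.755 = 0.245
r ∧ p = min(0.755, 0.380) = 0.380
~~~r ∨ (r ∧ p) = max(0.245, 0.380) = 0.380
q ∨ (~~~r ∨ (r ∧ p)) = max(0.483, 0.380) = 0.483
(q ∨ (~~~r ∨ (r ∧ p))) ∧ ~r = min(0.483, 0.245) = 0.245
~((q ∨ (~~~r ∨ (r ∧ p))) ∧ ~r) = 1 − 0.245 = 0.755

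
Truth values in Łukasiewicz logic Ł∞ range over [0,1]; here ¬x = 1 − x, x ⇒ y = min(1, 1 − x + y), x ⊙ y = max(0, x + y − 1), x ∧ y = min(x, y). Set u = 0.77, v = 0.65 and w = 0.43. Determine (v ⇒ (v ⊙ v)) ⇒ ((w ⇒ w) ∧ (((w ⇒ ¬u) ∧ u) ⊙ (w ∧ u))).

0.55

v ⊙ v = max(0, 0.65 + 0.65 − 1) = max(0, 0.30) = 0.30
v ⇒ (v ⊙ v) = min(1, 1 − 0.65 + 0.30) = min(1, 0.65) = 0.65
w ⇒ w = min(1, 1 − 0.43 + 0.43) = min(1, 1.00) = 1.00
¬u = 1 − 0.77 = 0.23
w ⇒ ¬u = min(1, 1 − 0.43 + 0.23) = min(1, 0.80) = 0.80
(w ⇒ ¬u) ∧ u = min(0.80, 0.77) = 0.77
w ∧ u = min(0.43, 0.77) = 0.43
((w ⇒ ¬u) ∧ u) ⊙ (w ∧ u) = max(0, 0.77 + 0.43 − 1) = max(0, 0.20) = 0.20
(w ⇒ w) ∧ (((w ⇒ ¬u) ∧ u) ⊙ (w ∧ u)) = min(1.00, 0.20) = 0.20
(v ⇒ (v ⊙ v)) ⇒ ((w ⇒ w) ∧ (((w ⇒ ¬u) ∧ u) ⊙ (w ∧ u))) = min(1, 1 − 0.65 + 0.20) = min(1, 0.55) = 0.55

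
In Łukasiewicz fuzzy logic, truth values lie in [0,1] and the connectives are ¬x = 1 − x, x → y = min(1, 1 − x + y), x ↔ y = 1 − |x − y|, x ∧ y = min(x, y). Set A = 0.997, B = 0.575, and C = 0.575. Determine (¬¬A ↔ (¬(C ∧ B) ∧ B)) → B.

1.000

¬A = 1 − 0.997 = 0.003
¬¬A = 1 − 0.003 = 0.997
C ∧ B = min(0.575, 0.575) = 0.575
¬(C ∧ B) = 1 − 0.575 = 0.425
¬(C ∧ B) ∧ B = min(0.425, 0.575) = 0.425
¬¬A ↔ (¬(C ∧ B) ∧ B) = 1 − |0.997 − 0.425| = 1 − 0.572 = 0.428
(¬¬A ↔ (¬(C ∧ B) ∧ B)) → B = min(1, 1 − 0.428 + 0.575) = min(1, 1.147) = 1.000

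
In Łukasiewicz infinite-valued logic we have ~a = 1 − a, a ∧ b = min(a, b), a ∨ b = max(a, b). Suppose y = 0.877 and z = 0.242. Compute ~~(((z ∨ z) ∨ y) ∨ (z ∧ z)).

0.877

z ∨ z = max(0.242, 0.242) = 0.242
(z ∨ z) ∨ y = max(0.242, 0.877) = 0.877
z ∧ z = min(0.242, 0.242) = 0.242
((z ∨ z) ∨ y) ∨ (z ∧ z) = max(0.877, 0.242) = 0.877
~(((z ∨ z) ∨ y) ∨ (z ∧ z)) = 1 − 0.877 = 0.123
~~(((z ∨ z) ∨ y) ∨ (z ∧ z)) = 1 − 0.123 = 0.877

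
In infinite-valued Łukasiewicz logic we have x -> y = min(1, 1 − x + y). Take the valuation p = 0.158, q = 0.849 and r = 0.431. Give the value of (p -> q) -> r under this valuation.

p -> q = min(1, 1 − 0.158 + 0.849) = min(1, 1.691) = 1.000
(p -> q) -> r = min(1, 1 − 1.000 + 0.431) = min(1, 0.431) = 0.431

0.431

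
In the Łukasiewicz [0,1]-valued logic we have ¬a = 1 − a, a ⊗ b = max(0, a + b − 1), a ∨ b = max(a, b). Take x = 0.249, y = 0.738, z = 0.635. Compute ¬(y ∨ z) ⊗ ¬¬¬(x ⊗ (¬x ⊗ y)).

y ∨ z = max(0.738, 0.635) = 0.738
¬(y ∨ z) = 1 − 0.738 = 0.262
¬x = 1 − 0.249 = 0.751
¬x ⊗ y = max(0, 0.751 + 0.738 − 1) = max(0, 0.489) = 0.489
x ⊗ (¬x ⊗ y) = max(0, 0.249 + 0.489 − 1) = max(0, -0.262) = 0.000
¬(x ⊗ (¬x ⊗ y)) = 1 − 0.000 = 1.000
¬¬(x ⊗ (¬x ⊗ y)) = 1 − 1.000 = 0.000
¬¬¬(x ⊗ (¬x ⊗ y)) = 1 − 0.000 = 1.000
¬(y ∨ z) ⊗ ¬¬¬(x ⊗ (¬x ⊗ y)) = max(0, 0.262 + 1.000 − 1) = max(0, 0.262) = 0.262

0.262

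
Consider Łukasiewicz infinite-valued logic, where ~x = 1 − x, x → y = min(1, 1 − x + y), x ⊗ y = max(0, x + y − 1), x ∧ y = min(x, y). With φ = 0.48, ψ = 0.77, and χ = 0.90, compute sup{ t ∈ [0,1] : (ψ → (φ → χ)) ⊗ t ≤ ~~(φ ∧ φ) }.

φ → χ = min(1, 1 − 0.48 + 0.90) = min(1, 1.42) = 1.00
ψ → (φ → χ) = min(1, 1 − 0.77 + 1.00) = min(1, 1.23) = 1.00
So the left factor is ψ → (φ → χ) = 1.00.
φ ∧ φ = min(0.48, 0.48) = 0.48
~(φ ∧ φ) = 1 − 0.48 = 0.52
~~(φ ∧ φ) = 1 − 0.52 = 0.48
So the right-hand bound is ~~(φ ∧ φ) = 0.48.
The residuum of the Łukasiewicz t-norm gives the supremum: min(1, 1 − 1.00 + 0.48).
1 − 1.00 + 0.48 = 0.48, so t = min(1, 0.48) = 0.48.
Check: 1.00 ⊗ 0.48 = max(0, 0.48) = 0.48 ≤ 0.48.

0.48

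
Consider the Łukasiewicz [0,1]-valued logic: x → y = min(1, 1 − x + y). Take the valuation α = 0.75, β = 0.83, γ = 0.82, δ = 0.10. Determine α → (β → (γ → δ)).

γ → δ = min(1, 1 − 0.82 + 0.10) = min(1, 0.28) = 0.28
β → (γ → δ) = min(1, 1 − 0.83 + 0.28) = min(1, 0.45) = 0.45
α → (β → (γ → δ)) = min(1, 1 − 0.75 + 0.45) = min(1, 0.70) = 0.70

0.70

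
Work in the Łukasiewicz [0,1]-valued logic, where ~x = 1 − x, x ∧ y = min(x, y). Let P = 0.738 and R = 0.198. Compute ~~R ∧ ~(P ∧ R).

~R = 1 − 0.198 = 0.802
~~R = 1 − 0.802 = 0.198
P ∧ R = min(0.738, 0.198) = 0.198
~(P ∧ R) = 1 − 0.198 = 0.802
~~R ∧ ~(P ∧ R) = min(0.198, 0.802) = 0.198

0.198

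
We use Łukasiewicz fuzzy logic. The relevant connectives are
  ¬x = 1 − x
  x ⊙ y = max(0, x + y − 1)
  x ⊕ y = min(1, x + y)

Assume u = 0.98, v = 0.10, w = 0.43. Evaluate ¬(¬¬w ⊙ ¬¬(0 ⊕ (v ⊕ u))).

0.57

¬w = 1 − 0.43 = 0.57
¬¬w = 1 − 0.57 = 0.43
v ⊕ u = min(1, 0.10 + 0.98) = min(1, 1.08) = 1.00
0 ⊕ (v ⊕ u) = min(1, 0.00 + 1.00) = min(1, 1.00) = 1.00
¬(0 ⊕ (v ⊕ u)) = 1 − 1.00 = 0.00
¬¬(0 ⊕ (v ⊕ u)) = 1 − 0.00 = 1.00
¬¬w ⊙ ¬¬(0 ⊕ (v ⊕ u)) = max(0, 0.43 + 1.00 − 1) = max(0, 0.43) = 0.43
¬(¬¬w ⊙ ¬¬(0 ⊕ (v ⊕ u))) = 1 − 0.43 = 0.57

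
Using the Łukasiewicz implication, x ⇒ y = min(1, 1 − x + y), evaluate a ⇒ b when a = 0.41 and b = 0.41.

a ⇒ b = min(1, 1 − 0.41 + 0.41) = min(1, 1.00) = 1.00
For comparison, the Gödel implication (1 if x ≤ y else y) would give 1.00.

1.00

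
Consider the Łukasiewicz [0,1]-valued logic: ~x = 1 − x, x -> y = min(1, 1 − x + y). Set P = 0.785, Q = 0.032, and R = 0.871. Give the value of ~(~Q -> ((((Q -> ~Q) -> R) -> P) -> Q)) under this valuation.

~Q = 1 − 0.032 = 0.968
Q -> ~Q = min(1, 1 − 0.032 + 0.968) = min(1, 1.936) = 1.000
(Q -> ~Q) -> R = min(1, 1 − 1.000 + 0.871) = min(1, 0.871) = 0.871
((Q -> ~Q) -> R) -> P = min(1, 1 − 0.871 + 0.785) = min(1, 0.914) = 0.914
(((Q -> ~Q) -> R) -> P) -> Q = min(1, 1 − 0.914 + 0.032) = min(1, 0.118) = 0.118
~Q -> ((((Q -> ~Q) -> R) -> P) -> Q) = min(1, 1 − 0.968 + 0.118) = min(1, 0.150) = 0.150
~(~Q -> ((((Q -> ~Q) -> R) -> P) -> Q)) = 1 − 0.150 = 0.850

0.850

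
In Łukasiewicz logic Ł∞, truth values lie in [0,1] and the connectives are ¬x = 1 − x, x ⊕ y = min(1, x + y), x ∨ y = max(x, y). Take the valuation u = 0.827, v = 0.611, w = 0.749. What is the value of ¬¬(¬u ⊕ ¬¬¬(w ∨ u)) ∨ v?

¬u = 1 − 0.827 = 0.173
w ∨ u = max(0.749, 0.827) = 0.827
¬(w ∨ u) = 1 − 0.827 = 0.173
¬¬(w ∨ u) = 1 − 0.173 = 0.827
¬¬¬(w ∨ u) = 1 − 0.827 = 0.173
¬u ⊕ ¬¬¬(w ∨ u) = min(1, 0.173 + 0.173) = min(1, 0.346) = 0.346
¬(¬u ⊕ ¬¬¬(w ∨ u)) = 1 − 0.346 = 0.654
¬¬(¬u ⊕ ¬¬¬(w ∨ u)) = 1 − 0.654 = 0.346
¬¬(¬u ⊕ ¬¬¬(w ∨ u)) ∨ v = max(0.346, 0.611) = 0.611

0.611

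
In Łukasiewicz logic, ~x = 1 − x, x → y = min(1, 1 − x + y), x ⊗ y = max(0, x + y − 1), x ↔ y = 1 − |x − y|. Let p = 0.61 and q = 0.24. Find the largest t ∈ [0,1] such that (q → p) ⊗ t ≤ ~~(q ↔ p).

q → p = min(1, 1 − 0.24 + 0.61) = min(1, 1.37) = 1.00
So the left factor is q → p = 1.00.
q ↔ p = 1 − |0.24 − 0.61| = 1 − 0.37 = 0.63
~(q ↔ p) = 1 − 0.63 = 0.37
~~(q ↔ p) = 1 − 0.37 = 0.63
So the right-hand bound is ~~(q ↔ p) = 0.63.
The residuum of the Łukasiewicz t-norm gives the supremum: min(1, 1 − 1.00 + 0.63).
1 − 1.00 + 0.63 = 0.63, so t = min(1, 0.63) = 0.63.
Check: 1.00 ⊗ 0.63 = max(0, 0.63) = 0.63 ≤ 0.63.

0.63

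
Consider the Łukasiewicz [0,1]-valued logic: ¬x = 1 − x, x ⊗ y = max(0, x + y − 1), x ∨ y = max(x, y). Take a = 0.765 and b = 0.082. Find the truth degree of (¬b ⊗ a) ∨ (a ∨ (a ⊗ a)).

¬b = 1 − 0.082 = 0.918
¬b ⊗ a = max(0, 0.918 + 0.765 − 1) = max(0, 0.683) = 0.683
a ⊗ a = max(0, 0.765 + 0.765 − 1) = max(0, 0.530) = 0.530
a ∨ (a ⊗ a) = max(0.765, 0.530) = 0.765
(¬b ⊗ a) ∨ (a ∨ (a ⊗ a)) = max(0.683, 0.765) = 0.765

0.765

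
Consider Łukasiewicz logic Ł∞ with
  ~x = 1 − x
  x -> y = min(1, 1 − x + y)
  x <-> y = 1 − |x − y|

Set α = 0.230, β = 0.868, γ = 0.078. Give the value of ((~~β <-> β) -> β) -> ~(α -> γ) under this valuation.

~β = 1 − 0.868 = 0.132
~~β = 1 − 0.132 = 0.868
~~β <-> β = 1 − |0.868 − 0.868| = 1 − 0.000 = 1.000
(~~β <-> β) -> β = min(1, 1 − 1.000 + 0.868) = min(1, 0.868) = 0.868
α -> γ = min(1, 1 − 0.230 + 0.078) = min(1, 0.848) = 0.848
~(α -> γ) = 1 − 0.848 = 0.152
((~~β <-> β) -> β) -> ~(α -> γ) = min(1, 1 − 0.868 + 0.152) = min(1, 0.284) = 0.284

0.284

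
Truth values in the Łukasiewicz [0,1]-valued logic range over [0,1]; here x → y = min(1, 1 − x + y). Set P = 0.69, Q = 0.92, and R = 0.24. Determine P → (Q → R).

Q → R = min(1, 1 − 0.92 + 0.24) = min(1, 0.32) = 0.32
P → (Q → R) = min(1, 1 − 0.69 + 0.32) = min(1, 0.63) = 0.63

0.63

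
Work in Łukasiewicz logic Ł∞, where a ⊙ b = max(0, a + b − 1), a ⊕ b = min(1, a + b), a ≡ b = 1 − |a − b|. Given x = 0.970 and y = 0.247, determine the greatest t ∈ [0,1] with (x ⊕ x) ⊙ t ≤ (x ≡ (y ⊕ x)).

0.970

x ⊕ x = min(1, 0.970 + 0.970) = min(1, 1.940) = 1.000
So the left factor is x ⊕ x = 1.000.
y ⊕ x = min(1, 0.247 + 0.970) = min(1, 1.217) = 1.000
x ≡ (y ⊕ x) = 1 − |0.970 − 1.000| = 1 − 0.030 = 0.970
So the right-hand bound is x ≡ (y ⊕ x) = 0.970.
The residuum of the Łukasiewicz t-norm gives the supremum: min(1, 1 − 1.000 + 0.970).
1 − 1.000 + 0.970 = 0.970, so t = min(1, 0.970) = 0.970.
Check: 1.000 ⊙ 0.970 = max(0, 0.970) = 0.970 ≤ 0.970.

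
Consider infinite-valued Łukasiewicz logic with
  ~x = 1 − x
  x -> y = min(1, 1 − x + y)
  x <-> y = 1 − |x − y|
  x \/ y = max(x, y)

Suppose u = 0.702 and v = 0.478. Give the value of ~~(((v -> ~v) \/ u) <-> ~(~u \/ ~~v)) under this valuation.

0.522

~v = 1 − 0.478 = 0.522
v -> ~v = min(1, 1 − 0.478 + 0.522) = min(1, 1.044) = 1.000
(v -> ~v) \/ u = max(1.000, 0.702) = 1.000
~u = 1 − 0.702 = 0.298
~~v = 1 − 0.522 = 0.478
~u \/ ~~v = max(0.298, 0.478) = 0.478
~(~u \/ ~~v) = 1 − 0.478 = 0.522
((v -> ~v) \/ u) <-> ~(~u \/ ~~v) = 1 − |1.000 − 0.522| = 1 − 0.478 = 0.522
~(((v -> ~v) \/ u) <-> ~(~u \/ ~~v)) = 1 − 0.522 = 0.478
~~(((v -> ~v) \/ u) <-> ~(~u \/ ~~v)) = 1 − 0.478 = 0.522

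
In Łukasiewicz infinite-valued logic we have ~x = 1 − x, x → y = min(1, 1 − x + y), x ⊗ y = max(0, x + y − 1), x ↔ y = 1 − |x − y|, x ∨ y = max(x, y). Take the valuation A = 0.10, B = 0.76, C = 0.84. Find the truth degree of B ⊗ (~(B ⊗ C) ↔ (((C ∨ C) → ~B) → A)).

0.46

B ⊗ C = max(0, 0.76 + 0.84 − 1) = max(0, 0.60) = 0.60
~(B ⊗ C) = 1 − 0.60 = 0.40
C ∨ C = max(0.84, 0.84) = 0.84
~B = 1 − 0.76 = 0.24
(C ∨ C) → ~B = min(1, 1 − 0.84 + 0.24) = min(1, 0.40) = 0.40
((C ∨ C) → ~B) → A = min(1, 1 − 0.40 + 0.10) = min(1, 0.70) = 0.70
~(B ⊗ C) ↔ (((C ∨ C) → ~B) → A) = 1 − |0.40 − 0.70| = 1 − 0.30 = 0.70
B ⊗ (~(B ⊗ C) ↔ (((C ∨ C) → ~B) → A)) = max(0, 0.76 + 0.70 − 1) = max(0, 0.46) = 0.46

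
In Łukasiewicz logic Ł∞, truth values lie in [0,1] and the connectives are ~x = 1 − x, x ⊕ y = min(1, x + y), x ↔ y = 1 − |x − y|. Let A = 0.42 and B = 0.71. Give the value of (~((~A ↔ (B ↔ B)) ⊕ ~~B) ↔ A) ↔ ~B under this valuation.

~A = 1 − 0.42 = 0.58
B ↔ B = 1 − |0.71 − 0.71| = 1 − 0.00 = 1.00
~A ↔ (B ↔ B) = 1 − |0.58 − 1.00| = 1 − 0.42 = 0.58
~B = 1 − 0.71 = 0.29
~~B = 1 − 0.29 = 0.71
(~A ↔ (B ↔ B)) ⊕ ~~B = min(1, 0.58 + 0.71) = min(1, 1.29) = 1.00
~((~A ↔ (B ↔ B)) ⊕ ~~B) = 1 − 1.00 = 0.00
~((~A ↔ (B ↔ B)) ⊕ ~~B) ↔ A = 1 − |0.00 − 0.42| = 1 − 0.42 = 0.58
(~((~A ↔ (B ↔ B)) ⊕ ~~B) ↔ A) ↔ ~B = 1 − |0.58 − 0.29| = 1 − 0.29 = 0.71

0.71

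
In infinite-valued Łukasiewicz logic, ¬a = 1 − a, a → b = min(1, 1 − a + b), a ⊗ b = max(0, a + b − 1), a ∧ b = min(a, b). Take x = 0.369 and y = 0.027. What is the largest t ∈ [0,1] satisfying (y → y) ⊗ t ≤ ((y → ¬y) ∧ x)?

y → y = min(1, 1 − 0.027 + 0.027) = min(1, 1.000) = 1.000
So the left factor is y → y = 1.000.
¬y = 1 − 0.027 = 0.973
y → ¬y = min(1, 1 − 0.027 + 0.973) = min(1, 1.946) = 1.000
(y → ¬y) ∧ x = min(1.000, 0.369) = 0.369
So the right-hand bound is (y → ¬y) ∧ x = 0.369.
The residuum of the Łukasiewicz t-norm gives the supremum: min(1, 1 − 1.000 + 0.369).
1 − 1.000 + 0.369 = 0.369, so t = min(1, 0.369) = 0.369.
Check: 1.000 ⊗ 0.369 = max(0, 0.369) = 0.369 ≤ 0.369.

0.369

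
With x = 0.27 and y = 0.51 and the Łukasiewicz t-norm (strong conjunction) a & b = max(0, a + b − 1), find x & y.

0.00

x & y = max(0, 0.27 + 0.51 − 1) = max(0, -0.22) = 0.00
For comparison, the Gödel (minimum) t-norm min(a, b) would give 0.27.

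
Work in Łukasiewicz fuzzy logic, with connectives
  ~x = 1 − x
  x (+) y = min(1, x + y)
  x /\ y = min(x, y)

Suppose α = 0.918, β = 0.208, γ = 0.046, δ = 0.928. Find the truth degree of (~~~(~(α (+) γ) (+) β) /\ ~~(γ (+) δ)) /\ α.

0.756

α (+) γ = min(1, 0.918 + 0.046) = min(1, 0.964) = 0.964
~(α (+) γ) = 1 − 0.964 = 0.036
~(α (+) γ) (+) β = min(1, 0.036 + 0.208) = min(1, 0.244) = 0.244
~(~(α (+) γ) (+) β) = 1 − 0.244 = 0.756
~~(~(α (+) γ) (+) β) = 1 − 0.756 = 0.244
~~~(~(α (+) γ) (+) β) = 1 − 0.244 = 0.756
γ (+) δ = min(1, 0.046 + 0.928) = min(1, 0.974) = 0.974
~(γ (+) δ) = 1 − 0.974 = 0.026
~~(γ (+) δ) = 1 − 0.026 = 0.974
~~~(~(α (+) γ) (+) β) /\ ~~(γ (+) δ) = min(0.756, 0.974) = 0.756
(~~~(~(α (+) γ) (+) β) /\ ~~(γ (+) δ)) /\ α = min(0.756, 0.918) = 0.756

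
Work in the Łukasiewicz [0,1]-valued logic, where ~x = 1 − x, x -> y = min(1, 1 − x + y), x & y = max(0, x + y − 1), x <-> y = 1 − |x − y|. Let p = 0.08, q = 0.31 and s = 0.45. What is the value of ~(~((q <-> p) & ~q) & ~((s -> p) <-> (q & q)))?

q <-> p = 1 − |0.31 − 0.08| = 1 − 0.23 = 0.77
~q = 1 − 0.31 = 0.69
(q <-> p) & ~q = max(0, 0.77 + 0.69 − 1) = max(0, 0.46) = 0.46
~((q <-> p) & ~q) = 1 − 0.46 = 0.54
s -> p = min(1, 1 − 0.45 + 0.08) = min(1, 0.63) = 0.63
q & q = max(0, 0.31 + 0.31 − 1) = max(0, -0.38) = 0.00
(s -> p) <-> (q & q) = 1 − |0.63 − 0.00| = 1 − 0.63 = 0.37
~((s -> p) <-> (q & q)) = 1 − 0.37 = 0.63
~((q <-> p) & ~q) & ~((s -> p) <-> (q & q)) = max(0, 0.54 + 0.63 − 1) = max(0, 0.17) = 0.17
~(~((q <-> p) & ~q) & ~((s -> p) <-> (q & q))) = 1 − 0.17 = 0.83

0.83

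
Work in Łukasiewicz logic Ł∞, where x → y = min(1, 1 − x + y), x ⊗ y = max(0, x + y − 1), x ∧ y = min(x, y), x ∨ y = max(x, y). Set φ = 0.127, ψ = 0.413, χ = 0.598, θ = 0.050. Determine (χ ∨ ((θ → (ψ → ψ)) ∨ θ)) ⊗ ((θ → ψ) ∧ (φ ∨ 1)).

ψ → ψ = min(1, 1 − 0.413 + 0.413) = min(1, 1.000) = 1.000
θ → (ψ → ψ) = min(1, 1 − 0.050 + 1.000) = min(1, 1.950) = 1.000
(θ → (ψ → ψ)) ∨ θ = max(1.000, 0.050) = 1.000
χ ∨ ((θ → (ψ → ψ)) ∨ θ) = max(0.598, 1.000) = 1.000
θ → ψ = min(1, 1 − 0.050 + 0.413) = min(1, 1.363) = 1.000
φ ∨ 1 = max(0.127, 1.000) = 1.000
(θ → ψ) ∧ (φ ∨ 1) = min(1.000, 1.000) = 1.000
(χ ∨ ((θ → (ψ → ψ)) ∨ θ)) ⊗ ((θ → ψ) ∧ (φ ∨ 1)) = max(0, 1.000 + 1.000 − 1) = max(0, 1.000) = 1.000

1.000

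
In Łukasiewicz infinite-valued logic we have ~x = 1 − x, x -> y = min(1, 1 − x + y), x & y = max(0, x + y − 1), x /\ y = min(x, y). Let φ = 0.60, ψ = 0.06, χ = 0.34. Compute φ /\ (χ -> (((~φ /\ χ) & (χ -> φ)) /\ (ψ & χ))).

0.60

~φ = 1 − 0.60 = 0.40
~φ /\ χ = min(0.40, 0.34) = 0.34
χ -> φ = min(1, 1 − 0.34 + 0.60) = min(1, 1.26) = 1.00
(~φ /\ χ) & (χ -> φ) = max(0, 0.34 + 1.00 − 1) = max(0, 0.34) = 0.34
ψ & χ = max(0, 0.06 + 0.34 − 1) = max(0, -0.60) = 0.00
((~φ /\ χ) & (χ -> φ)) /\ (ψ & χ) = min(0.34, 0.00) = 0.00
χ -> (((~φ /\ χ) & (χ -> φ)) /\ (ψ & χ)) = min(1, 1 − 0.34 + 0.00) = min(1, 0.66) = 0.66
φ /\ (χ -> (((~φ /\ χ) & (χ -> φ)) /\ (ψ & χ))) = min(0.60, 0.66) = 0.60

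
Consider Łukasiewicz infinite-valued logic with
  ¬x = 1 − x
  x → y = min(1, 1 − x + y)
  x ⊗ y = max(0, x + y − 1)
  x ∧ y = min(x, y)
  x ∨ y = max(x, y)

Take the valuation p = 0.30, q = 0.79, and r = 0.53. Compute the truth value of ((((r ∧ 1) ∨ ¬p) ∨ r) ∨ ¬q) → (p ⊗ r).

0.30

r ∧ 1 = min(0.53, 1.00) = 0.53
¬p = 1 − 0.30 = 0.70
(r ∧ 1) ∨ ¬p = max(0.53, 0.70) = 0.70
((r ∧ 1) ∨ ¬p) ∨ r = max(0.70, 0.53) = 0.70
¬q = 1 − 0.79 = 0.21
(((r ∧ 1) ∨ ¬p) ∨ r) ∨ ¬q = max(0.70, 0.21) = 0.70
p ⊗ r = max(0, 0.30 + 0.53 − 1) = max(0, -0.17) = 0.00
((((r ∧ 1) ∨ ¬p) ∨ r) ∨ ¬q) → (p ⊗ r) = min(1, 1 − 0.70 + 0.00) = min(1, 0.30) = 0.30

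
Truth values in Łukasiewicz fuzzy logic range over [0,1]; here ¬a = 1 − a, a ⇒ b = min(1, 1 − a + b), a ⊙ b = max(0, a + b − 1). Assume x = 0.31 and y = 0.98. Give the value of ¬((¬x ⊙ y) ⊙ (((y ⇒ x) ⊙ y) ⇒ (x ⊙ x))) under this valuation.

0.64

¬x = 1 − 0.31 = 0.69
¬x ⊙ y = max(0, 0.69 + 0.98 − 1) = max(0, 0.67) = 0.67
y ⇒ x = min(1, 1 − 0.98 + 0.31) = min(1, 0.33) = 0.33
(y ⇒ x) ⊙ y = max(0, 0.33 + 0.98 − 1) = max(0, 0.31) = 0.31
x ⊙ x = max(0, 0.31 + 0.31 − 1) = max(0, -0.38) = 0.00
((y ⇒ x) ⊙ y) ⇒ (x ⊙ x) = min(1, 1 − 0.31 + 0.00) = min(1, 0.69) = 0.69
(¬x ⊙ y) ⊙ (((y ⇒ x) ⊙ y) ⇒ (x ⊙ x)) = max(0, 0.67 + 0.69 − 1) = max(0, 0.36) = 0.36
¬((¬x ⊙ y) ⊙ (((y ⇒ x) ⊙ y) ⇒ (x ⊙ x))) = 1 − 0.36 = 0.64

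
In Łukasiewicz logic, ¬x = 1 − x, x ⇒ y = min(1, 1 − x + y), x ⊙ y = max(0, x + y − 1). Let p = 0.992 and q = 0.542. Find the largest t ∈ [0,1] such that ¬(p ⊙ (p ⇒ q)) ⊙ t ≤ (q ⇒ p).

p ⇒ q = min(1, 1 − 0.992 + 0.542) = min(1, 0.550) = 0.550
p ⊙ (p ⇒ q) = max(0, 0.992 + 0.550 − 1) = max(0, 0.542) = 0.542
¬(p ⊙ (p ⇒ q)) = 1 − 0.542 = 0.458
So the left factor is ¬(p ⊙ (p ⇒ q)) = 0.458.
q ⇒ p = min(1, 1 − 0.542 + 0.992) = min(1, 1.450) = 1.000
So the right-hand bound is q ⇒ p = 1.000.
The residuum of the Łukasiewicz t-norm gives the supremum: min(1, 1 − 0.458 + 1.000).
1 − 0.458 + 1.000 = 1.542, so t = min(1, 1.542) = 1.000.
Check: 0.458 ⊙ 1.000 = max(0, 0.458) = 0.458 ≤ 1.000.

1.000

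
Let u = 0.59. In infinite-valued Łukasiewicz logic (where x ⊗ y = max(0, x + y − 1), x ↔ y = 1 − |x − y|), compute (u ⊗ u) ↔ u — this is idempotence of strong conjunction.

u ⊗ u = max(0, 0.59 + 0.59 − 1) = max(0, 0.18) = 0.18
(u ⊗ u) ↔ u = 1 − |0.18 − 0.59| = 1 − 0.41 = 0.59
(The value 0.59 < 1 shows this instance is not satisfied; fails in Ł∞ since a ⊗ a = max(0, 2a−1) ≠ a in general.)

0.59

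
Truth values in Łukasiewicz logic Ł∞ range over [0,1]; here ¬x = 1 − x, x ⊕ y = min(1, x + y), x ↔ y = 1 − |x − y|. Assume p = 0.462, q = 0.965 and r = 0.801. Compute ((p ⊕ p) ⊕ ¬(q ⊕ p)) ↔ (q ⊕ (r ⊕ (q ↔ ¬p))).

p ⊕ p = min(1, 0.462 + 0.462) = min(1, 0.924) = 0.924
q ⊕ p = min(1, 0.965 + 0.462) = min(1, 1.427) = 1.000
¬(q ⊕ p) = 1 − 1.000 = 0.000
(p ⊕ p) ⊕ ¬(q ⊕ p) = min(1, 0.924 + 0.000) = min(1, 0.924) = 0.924
¬p = 1 − 0.462 = 0.538
q ↔ ¬p = 1 − |0.965 − 0.538| = 1 − 0.427 = 0.573
r ⊕ (q ↔ ¬p) = min(1, 0.801 + 0.573) = min(1, 1.374) = 1.000
q ⊕ (r ⊕ (q ↔ ¬p)) = min(1, 0.965 + 1.000) = min(1, 1.965) = 1.000
((p ⊕ p) ⊕ ¬(q ⊕ p)) ↔ (q ⊕ (r ⊕ (q ↔ ¬p))) = 1 − |0.924 − 1.000| = 1 − 0.076 = 0.924

0.924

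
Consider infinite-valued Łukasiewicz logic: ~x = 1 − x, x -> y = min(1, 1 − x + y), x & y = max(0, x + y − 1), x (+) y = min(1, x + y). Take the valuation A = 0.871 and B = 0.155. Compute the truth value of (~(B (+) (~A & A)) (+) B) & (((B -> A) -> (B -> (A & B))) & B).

0.026

~A = 1 − 0.871 = 0.129
~A & A = max(0, 0.129 + 0.871 − 1) = max(0, 0.000) = 0.000
B (+) (~A & A) = min(1, 0.155 + 0.000) = min(1, 0.155) = 0.155
~(B (+) (~A & A)) = 1 − 0.155 = 0.845
~(B (+) (~A & A)) (+) B = min(1, 0.845 + 0.155) = min(1, 1.000) = 1.000
B -> A = min(1, 1 − 0.155 + 0.871) = min(1, 1.716) = 1.000
A & B = max(0, 0.871 + 0.155 − 1) = max(0, 0.026) = 0.026
B -> (A & B) = min(1, 1 − 0.155 + 0.026) = min(1, 0.871) = 0.871
(B -> A) -> (B -> (A & B)) = min(1, 1 − 1.000 + 0.871) = min(1, 0.871) = 0.871
((B -> A) -> (B -> (A & B))) & B = max(0, 0.871 + 0.155 − 1) = max(0, 0.026) = 0.026
(~(B (+) (~A & A)) (+) B) & (((B -> A) -> (B -> (A & B))) & B) = max(0, 1.000 + 0.026 − 1) = max(0, 0.026) = 0.026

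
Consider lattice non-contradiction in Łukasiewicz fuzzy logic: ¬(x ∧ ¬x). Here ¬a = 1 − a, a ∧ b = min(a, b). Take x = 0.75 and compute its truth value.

¬x = 1 − 0.75 = 0.25
x ∧ ¬x = min(0.75, 0.25) = 0.25
¬(x ∧ ¬x) = 1 − 0.25 = 0.75
(The value 0.75 < 1 shows this instance is not satisfied; not a Ł∞-tautology — its value is 1 − min(a, 1−a).)

0.75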